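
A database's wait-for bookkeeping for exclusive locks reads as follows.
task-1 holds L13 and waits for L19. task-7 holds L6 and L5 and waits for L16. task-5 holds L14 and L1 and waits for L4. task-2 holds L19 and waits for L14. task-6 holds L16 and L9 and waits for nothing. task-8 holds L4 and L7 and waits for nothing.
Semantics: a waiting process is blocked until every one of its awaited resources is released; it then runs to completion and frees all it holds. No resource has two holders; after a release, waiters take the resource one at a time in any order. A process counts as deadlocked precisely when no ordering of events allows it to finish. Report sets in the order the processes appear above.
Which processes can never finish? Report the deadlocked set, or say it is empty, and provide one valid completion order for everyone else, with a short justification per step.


Nothing here is deadlocked.
Key observation: every chain of waits terminates; starting from the processes that wait on nothing, all the rest unlock in turn.
One completion order for the rest: task-8, task-6, task-7, task-5, task-2, task-1.
Verifying each step:
  task-8: no waits; runs immediately, freeing L4 and L7
  task-6: no waits; runs immediately, freeing L16 and L9
  run task-7 (all its waits — L16 — are resolved); releases L6 and L5
  run task-5 (all its waits — L4 — are resolved); releases L14 and L1
  run task-2 (all its waits — L14 — are resolved); releases L19
  run task-1 (all its waits — L19 — are resolved); releases L13


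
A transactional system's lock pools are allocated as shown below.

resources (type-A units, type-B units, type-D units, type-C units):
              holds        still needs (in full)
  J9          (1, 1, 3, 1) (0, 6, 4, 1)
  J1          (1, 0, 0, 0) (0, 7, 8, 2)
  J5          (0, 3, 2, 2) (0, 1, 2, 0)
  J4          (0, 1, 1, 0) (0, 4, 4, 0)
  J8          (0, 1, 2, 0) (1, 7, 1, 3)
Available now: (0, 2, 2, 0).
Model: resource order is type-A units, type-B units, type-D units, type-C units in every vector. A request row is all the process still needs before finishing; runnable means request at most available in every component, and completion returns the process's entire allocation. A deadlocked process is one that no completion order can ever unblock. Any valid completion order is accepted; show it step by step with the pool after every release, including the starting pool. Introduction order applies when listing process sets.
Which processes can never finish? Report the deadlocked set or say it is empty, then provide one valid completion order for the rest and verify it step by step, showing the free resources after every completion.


No process is deadlocked.
Key observation: beginning at J5, releases accumulate fast enough that every process eventually fits.
The rest can finish in the order J5, J4, J9, J8, J1. Step-by-step check:
  pool = (0, 2, 2, 0)
  run J5 (needs (0, 1, 2, 0), free (0, 2, 2, 0)); after release of (0, 3, 2, 2) the pool is (0, 5, 4, 2)
  run J4 (needs (0, 4, 4, 0), free (0, 5, 4, 2)); after release of (0, 1, 1, 0) the pool is (0, 6, 5, 2)
  run J9 (needs (0, 6, 4, 1), free (0, 6, 5, 2)); after release of (1, 1, 3, 1) the pool is (1, 7, 8, 3)
  run J8 (needs (1, 7, 1, 3), free (1, 7, 8, 3)); after release of (0, 1, 2, 0) the pool is (1, 8, 10, 3)
  run J1 (needs (0, 7, 8, 2), free (1, 8, 10, 3)); after release of (1, 0, 0, 0) the pool is (2, 8, 10, 3)


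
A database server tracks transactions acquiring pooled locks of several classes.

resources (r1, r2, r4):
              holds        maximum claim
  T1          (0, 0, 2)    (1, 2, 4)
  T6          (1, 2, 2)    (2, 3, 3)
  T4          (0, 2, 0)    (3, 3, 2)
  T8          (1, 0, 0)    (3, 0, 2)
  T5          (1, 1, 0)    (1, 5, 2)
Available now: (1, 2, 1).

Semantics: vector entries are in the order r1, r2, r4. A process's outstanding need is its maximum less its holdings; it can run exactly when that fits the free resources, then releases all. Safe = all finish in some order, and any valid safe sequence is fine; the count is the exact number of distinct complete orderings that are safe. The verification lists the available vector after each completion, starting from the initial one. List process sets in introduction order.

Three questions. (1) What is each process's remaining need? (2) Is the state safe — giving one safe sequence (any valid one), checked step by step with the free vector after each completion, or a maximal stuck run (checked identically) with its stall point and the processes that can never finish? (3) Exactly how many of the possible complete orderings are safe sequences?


(1) Outstanding need per process (order r1, r2, r4):
  T1: (1, 2, 2)
  T6: (1, 1, 1)
  T4: (3, 1, 2)
  T8: (2, 0, 2)
  T5: (0, 4, 2)
(2) The state is SAFE; one workable sequence: T6, T8, T5, T4, T1.
Key observation: reading the order forward, T6 is the first process whose need (1, 1, 1) meets the free pool (1, 2, 1) exactly on a resource it requests.
Step-by-step check:
  pool = (1, 2, 1)
  T6: need (1, 1, 1) fits (1, 2, 1); releases (1, 2, 2), pool now (2, 4, 3)
  T8: need (2, 0, 2) fits (2, 4, 3); releases (1, 0, 0), pool now (3, 4, 3)
  T5: need (0, 4, 2) fits (3, 4, 3); releases (1, 1, 0), pool now (4, 5, 3)
  T4: need (3, 1, 2) fits (4, 5, 3); releases (0, 2, 0), pool now (4, 7, 3)
  T1: need (1, 2, 2) fits (4, 7, 3); releases (0, 0, 2), pool now (4, 7, 5)
(3) The exact count: 16 of the possible complete orderings are safe sequences.


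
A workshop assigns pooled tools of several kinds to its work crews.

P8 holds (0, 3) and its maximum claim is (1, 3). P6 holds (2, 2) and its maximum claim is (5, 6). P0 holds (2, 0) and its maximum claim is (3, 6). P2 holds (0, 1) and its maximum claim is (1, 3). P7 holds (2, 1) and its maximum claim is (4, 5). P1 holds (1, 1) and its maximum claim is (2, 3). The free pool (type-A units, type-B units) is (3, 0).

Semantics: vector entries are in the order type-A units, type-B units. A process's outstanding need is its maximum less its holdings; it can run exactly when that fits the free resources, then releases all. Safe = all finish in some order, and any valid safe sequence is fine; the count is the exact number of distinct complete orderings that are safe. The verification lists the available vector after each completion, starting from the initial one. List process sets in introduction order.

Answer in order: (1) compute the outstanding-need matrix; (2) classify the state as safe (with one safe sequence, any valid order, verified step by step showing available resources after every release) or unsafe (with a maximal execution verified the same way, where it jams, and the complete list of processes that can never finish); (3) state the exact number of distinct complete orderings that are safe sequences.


(1) Remaining need (order type-A units, type-B units):
  P8: (1, 0)
  P6: (3, 4)
  P0: (1, 6)
  P2: (1, 2)
  P7: (2, 4)
  P1: (1, 2)
(2) The state is SAFE; one workable sequence: P8, P2, P6, P1, P7, P0.
Key observation: the first exact fit in this order is P6 — it needs (3, 4) with (3, 4) free, meeting a requested resource to the last unit.
Walking it through:
  pool = (3, 0)
  P8: need (1, 0) fits (3, 0); releases (0, 3), pool now (3, 3)
  P2: need (1, 2) fits (3, 3); releases (0, 1), pool now (3, 4)
  P6: need (3, 4) fits (3, 4); releases (2, 2), pool now (5, 6)
  P1: need (1, 2) fits (5, 6); releases (1, 1), pool now (6, 7)
  P7: need (2, 4) fits (6, 7); releases (2, 1), pool now (8, 8)
  P0: need (1, 6) fits (8, 8); releases (2, 0), pool now (10, 8)
(3) The exact count: 28 of the possible complete orderings are safe sequences.


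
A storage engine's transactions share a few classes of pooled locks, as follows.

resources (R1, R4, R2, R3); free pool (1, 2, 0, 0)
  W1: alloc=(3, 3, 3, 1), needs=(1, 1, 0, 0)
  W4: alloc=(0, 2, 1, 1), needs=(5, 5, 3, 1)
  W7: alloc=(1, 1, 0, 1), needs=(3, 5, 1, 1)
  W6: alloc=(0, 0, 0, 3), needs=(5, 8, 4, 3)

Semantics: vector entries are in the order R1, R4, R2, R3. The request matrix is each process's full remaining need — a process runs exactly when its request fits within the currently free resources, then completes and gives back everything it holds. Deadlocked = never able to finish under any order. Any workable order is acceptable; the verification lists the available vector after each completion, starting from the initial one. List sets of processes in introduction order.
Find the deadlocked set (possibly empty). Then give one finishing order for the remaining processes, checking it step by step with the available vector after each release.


The deadlocked set is empty.
Key observation: beginning at W1, releases accumulate fast enough that every process eventually fits.
A valid finishing order for the others: W1, W7, W4, W6. Walking it through:
  pool = (1, 2, 0, 0)
  run W1 (needs (1, 1, 0, 0), free (1, 2, 0, 0)); after release of (3, 3, 3, 1) the pool is (4, 5, 3, 1)
  run W7 (needs (3, 5, 1, 1), free (4, 5, 3, 1)); after release of (1, 1, 0, 1) the pool is (5, 6, 3, 2)
  run W4 (needs (5, 5, 3, 1), free (5, 6, 3, 2)); after release of (0, 2, 1, 1) the pool is (5, 8, 4, 3)
  run W6 (needs (5, 8, 4, 3), free (5, 8, 4, 3)); after release of (0, 0, 0, 3) the pool is (5, 8, 4, 6)


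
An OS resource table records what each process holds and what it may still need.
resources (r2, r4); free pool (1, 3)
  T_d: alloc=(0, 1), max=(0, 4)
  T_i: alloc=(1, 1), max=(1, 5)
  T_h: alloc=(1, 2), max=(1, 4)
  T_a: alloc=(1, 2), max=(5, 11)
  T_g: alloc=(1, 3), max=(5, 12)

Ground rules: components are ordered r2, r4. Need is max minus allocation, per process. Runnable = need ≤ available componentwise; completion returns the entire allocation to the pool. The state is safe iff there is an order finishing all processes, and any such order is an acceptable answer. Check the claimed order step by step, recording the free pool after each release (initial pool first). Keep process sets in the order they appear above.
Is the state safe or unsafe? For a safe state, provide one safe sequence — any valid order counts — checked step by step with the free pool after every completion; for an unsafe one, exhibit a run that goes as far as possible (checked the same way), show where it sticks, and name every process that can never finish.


UNSAFE.
Key observation: even finishing T_d, T_h, T_i leaves just (3, 7) free — too little r2 for any of the remaining processes.
A maximal execution: T_d, T_h, T_i — then nothing else fits. Walking it through:
  pool = (1, 3)
  T_d: need (0, 3) fits (1, 3); releases (0, 1), pool now (1, 4)
  T_h: need (0, 2) fits (1, 4); releases (1, 2), pool now (2, 6)
  T_i: need (0, 4) fits (2, 6); releases (1, 1), pool now (3, 7)
  T_a still needs (4, 9) but only (3, 7) is free — short on r2 and r4
  T_g still needs (4, 9) but only (3, 7) is free — short on r2 and r4
Permanently blocked: T_a and T_g.


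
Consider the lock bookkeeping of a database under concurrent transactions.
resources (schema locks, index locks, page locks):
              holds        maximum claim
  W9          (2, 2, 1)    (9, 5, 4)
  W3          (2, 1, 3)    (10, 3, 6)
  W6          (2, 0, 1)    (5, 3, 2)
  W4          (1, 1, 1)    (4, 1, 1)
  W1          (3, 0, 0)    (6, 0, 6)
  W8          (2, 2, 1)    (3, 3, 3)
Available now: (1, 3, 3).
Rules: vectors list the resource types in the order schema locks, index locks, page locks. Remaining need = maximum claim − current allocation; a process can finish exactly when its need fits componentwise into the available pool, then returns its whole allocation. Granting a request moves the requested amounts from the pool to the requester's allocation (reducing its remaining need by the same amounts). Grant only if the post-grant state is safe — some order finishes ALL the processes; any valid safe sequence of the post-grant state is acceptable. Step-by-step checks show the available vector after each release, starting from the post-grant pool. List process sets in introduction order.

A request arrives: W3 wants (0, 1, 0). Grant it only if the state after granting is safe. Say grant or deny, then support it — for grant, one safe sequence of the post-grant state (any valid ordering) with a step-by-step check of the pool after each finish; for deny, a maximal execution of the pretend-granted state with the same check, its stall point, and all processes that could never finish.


GRANT. The post-grant state is safe; one safe sequence: W8, W6, W4, W1, W3, W9.
Key observation: granting shrinks the pool to (1, 2, 3), yet W8 still fits and the chain goes through.
Verifying the post-grant state step by step:
  pool = (1, 2, 3)
  W8: need (1, 1, 2) fits (1, 2, 3); releases (2, 2, 1), pool now (3, 4, 4)
  W6: need (3, 3, 1) fits (3, 4, 4); releases (2, 0, 1), pool now (5, 4, 5)
  W4: need (3, 0, 0) fits (5, 4, 5); releases (1, 1, 1), pool now (6, 5, 6)
  W1: need (3, 0, 6) fits (6, 5, 6); releases (3, 0, 0), pool now (9, 5, 6)
  W3: need (8, 1, 3) fits (9, 5, 6); releases (2, 2, 3), pool now (11, 7, 9)
  W9: need (7, 3, 3) fits (11, 7, 9); releases (2, 2, 1), pool now (13, 9, 10)


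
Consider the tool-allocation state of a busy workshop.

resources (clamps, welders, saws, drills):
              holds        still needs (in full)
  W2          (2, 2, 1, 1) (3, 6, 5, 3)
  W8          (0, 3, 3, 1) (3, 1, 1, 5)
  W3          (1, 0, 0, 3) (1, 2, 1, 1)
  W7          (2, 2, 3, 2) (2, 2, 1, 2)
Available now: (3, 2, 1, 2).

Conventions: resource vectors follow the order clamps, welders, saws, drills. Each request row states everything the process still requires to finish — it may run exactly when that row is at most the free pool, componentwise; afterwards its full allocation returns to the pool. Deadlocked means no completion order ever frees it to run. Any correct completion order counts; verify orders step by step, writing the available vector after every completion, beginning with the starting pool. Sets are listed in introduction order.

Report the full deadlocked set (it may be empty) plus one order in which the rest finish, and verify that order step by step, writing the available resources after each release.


Nothing here is deadlocked.
Key observation: the pool covers W3 at once, and every later process fits after earlier releases.
The rest can finish in the order W3, W7, W8, W2. Verifying each step:
  pool = (3, 2, 1, 2)
  run W3 (needs (1, 2, 1, 1), free (3, 2, 1, 2)); after release of (1, 0, 0, 3) the pool is (4, 2, 1, 5)
  run W7 (needs (2, 2, 1, 2), free (4, 2, 1, 5)); after release of (2, 2, 3, 2) the pool is (6, 4, 4, 7)
  run W8 (needs (3, 1, 1, 5), free (6, 4, 4, 7)); after release of (0, 3, 3, 1) the pool is (6, 7, 7, 8)
  run W2 (needs (3, 6, 5, 3), free (6, 7, 7, 8)); after release of (2, 2, 1, 1) the pool is (8, 9, 8, 9)


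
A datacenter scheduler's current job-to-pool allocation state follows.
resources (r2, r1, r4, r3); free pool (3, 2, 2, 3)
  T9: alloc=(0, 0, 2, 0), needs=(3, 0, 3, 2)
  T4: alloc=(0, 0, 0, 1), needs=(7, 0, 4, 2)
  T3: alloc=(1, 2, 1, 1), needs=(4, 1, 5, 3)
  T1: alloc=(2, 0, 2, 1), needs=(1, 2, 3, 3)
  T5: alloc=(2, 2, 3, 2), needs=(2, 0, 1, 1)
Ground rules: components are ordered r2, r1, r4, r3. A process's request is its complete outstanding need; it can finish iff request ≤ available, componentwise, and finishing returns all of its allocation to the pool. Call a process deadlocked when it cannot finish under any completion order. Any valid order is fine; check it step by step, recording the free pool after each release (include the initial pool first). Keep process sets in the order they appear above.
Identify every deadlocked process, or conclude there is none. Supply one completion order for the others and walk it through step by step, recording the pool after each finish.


No process is deadlocked.
Key observation: starting with T5, each completion frees enough for the next — no one is permanently blocked.
The rest can finish in the order T5, T3, T1, T4, T9. Check, step by step:
  pool = (3, 2, 2, 3)
  run T5 (needs (2, 0, 1, 1), free (3, 2, 2, 3)); after release of (2, 2, 3, 2) the pool is (5, 4, 5, 5)
  run T3 (needs (4, 1, 5, 3), free (5, 4, 5, 5)); after release of (1, 2, 1, 1) the pool is (6, 6, 6, 6)
  run T1 (needs (1, 2, 3, 3), free (6, 6, 6, 6)); after release of (2, 0, 2, 1) the pool is (8, 6, 8, 7)
  run T4 (needs (7, 0, 4, 2), free (8, 6, 8, 7)); after release of (0, 0, 0, 1) the pool is (8, 6, 8, 8)
  run T9 (needs (3, 0, 3, 2), free (8, 6, 8, 8)); after release of (0, 0, 2, 0) the pool is (8, 6, 10, 8)


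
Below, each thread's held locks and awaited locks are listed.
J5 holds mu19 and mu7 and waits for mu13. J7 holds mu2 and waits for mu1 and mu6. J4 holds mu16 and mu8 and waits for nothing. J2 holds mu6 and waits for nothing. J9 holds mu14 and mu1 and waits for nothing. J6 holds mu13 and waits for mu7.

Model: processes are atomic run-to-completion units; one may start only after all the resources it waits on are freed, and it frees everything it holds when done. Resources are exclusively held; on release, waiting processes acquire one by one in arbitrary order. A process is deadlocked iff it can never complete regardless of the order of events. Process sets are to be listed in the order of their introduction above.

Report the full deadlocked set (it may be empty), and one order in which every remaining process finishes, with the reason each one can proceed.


Deadlocked: J5 and J6.
Key observation: along J5 -> J6 -> J5, each member waits on what the next one holds — a deadlock; no other process is dragged down with it.
One completion order for the rest: J2, J4, J9, J7.
Walking it through:
  J2 waits on nothing -> runs at once and releases mu6
  J4 waits on nothing -> runs at once and releases mu16 and mu8
  J9 waits on nothing -> runs at once and releases mu14 and mu1
  J7: everything it awaited (mu1 and mu6) is free; runs, freeing mu2


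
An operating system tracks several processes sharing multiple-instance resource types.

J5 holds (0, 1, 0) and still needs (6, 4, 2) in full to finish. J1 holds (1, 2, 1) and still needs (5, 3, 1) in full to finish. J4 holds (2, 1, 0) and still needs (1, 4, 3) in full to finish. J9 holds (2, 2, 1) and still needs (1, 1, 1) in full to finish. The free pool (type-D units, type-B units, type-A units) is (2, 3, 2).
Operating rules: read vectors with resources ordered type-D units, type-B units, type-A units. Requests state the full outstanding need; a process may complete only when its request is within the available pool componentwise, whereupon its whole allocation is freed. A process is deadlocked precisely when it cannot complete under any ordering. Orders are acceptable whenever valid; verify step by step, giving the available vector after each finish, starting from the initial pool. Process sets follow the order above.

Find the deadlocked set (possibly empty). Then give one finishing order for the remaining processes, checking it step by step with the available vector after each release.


Nothing here is deadlocked.
Key observation: the pool covers J9 at once, and every later process fits after earlier releases.
One completion order for the rest: J9, J4, J5, J1. Walking it through:
  pool = (2, 3, 2)
  run J9 (needs (1, 1, 1), free (2, 3, 2)); after release of (2, 2, 1) the pool is (4, 5, 3)
  run J4 (needs (1, 4, 3), free (4, 5, 3)); after release of (2, 1, 0) the pool is (6, 6, 3)
  run J5 (needs (6, 4, 2), free (6, 6, 3)); after release of (0, 1, 0) the pool is (6, 7, 3)
  run J1 (needs (5, 3, 1), free (6, 7, 3)); after release of (1, 2, 1) the pool is (7, 9, 4)


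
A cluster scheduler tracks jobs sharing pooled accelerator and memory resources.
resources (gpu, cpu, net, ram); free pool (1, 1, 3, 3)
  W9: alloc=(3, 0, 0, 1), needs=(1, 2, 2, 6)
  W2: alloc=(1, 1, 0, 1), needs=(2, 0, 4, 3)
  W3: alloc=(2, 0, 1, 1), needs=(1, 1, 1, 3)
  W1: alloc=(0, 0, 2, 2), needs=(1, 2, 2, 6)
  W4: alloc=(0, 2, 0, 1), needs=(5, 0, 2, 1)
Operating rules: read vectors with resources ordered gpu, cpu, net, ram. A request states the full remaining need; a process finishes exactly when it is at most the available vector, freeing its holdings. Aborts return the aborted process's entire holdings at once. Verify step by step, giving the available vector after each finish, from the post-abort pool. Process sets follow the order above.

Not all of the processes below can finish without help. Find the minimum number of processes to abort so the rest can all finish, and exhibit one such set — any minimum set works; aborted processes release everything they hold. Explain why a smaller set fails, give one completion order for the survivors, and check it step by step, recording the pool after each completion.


Minimum abort set: W1.
Key observation: no ordering could ever have run W9 before the abort of W1; with (0, 0, 2, 2) back in the pool it fits at step 3.
No smaller set exists: with zero aborts the deadlock remains.
Survivors finish in the order: W3, W2, W9, W4. Walking it through (pool after the aborts first):
  pool = (1, 1, 5, 5)
  W3 needs (1, 1, 1, 3) <= (1, 1, 5, 5) -> finishes; pool += (2, 0, 1, 1) = (3, 1, 6, 6)
  W2 needs (2, 0, 4, 3) <= (3, 1, 6, 6) -> finishes; pool += (1, 1, 0, 1) = (4, 2, 6, 7)
  W9 needs (1, 2, 2, 6) <= (4, 2, 6, 7) -> finishes; pool += (3, 0, 0, 1) = (7, 2, 6, 8)
  W4 needs (5, 0, 2, 1) <= (7, 2, 6, 8) -> finishes; pool += (0, 2, 0, 1) = (7, 4, 6, 9)


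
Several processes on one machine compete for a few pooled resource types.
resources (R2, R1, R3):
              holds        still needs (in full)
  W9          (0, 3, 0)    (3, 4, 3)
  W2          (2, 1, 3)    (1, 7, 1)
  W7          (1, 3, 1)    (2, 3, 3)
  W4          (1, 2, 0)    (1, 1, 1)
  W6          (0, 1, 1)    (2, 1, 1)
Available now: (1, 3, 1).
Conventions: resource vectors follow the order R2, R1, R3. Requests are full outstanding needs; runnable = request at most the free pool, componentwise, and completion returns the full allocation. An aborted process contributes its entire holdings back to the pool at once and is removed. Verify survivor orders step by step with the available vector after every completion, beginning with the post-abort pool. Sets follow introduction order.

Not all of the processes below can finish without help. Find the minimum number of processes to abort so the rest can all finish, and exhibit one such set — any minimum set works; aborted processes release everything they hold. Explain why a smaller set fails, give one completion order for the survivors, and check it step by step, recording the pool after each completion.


Minimum abort set: W2.
Key observation: W9 was stuck for good until W2 gave back (2, 1, 3); in the order shown it finishes at step 1.
No smaller set exists: with zero aborts the deadlock remains.
Survivors finish in the order: W9, W4, W6, W7. Walking it through (pool after the aborts first):
  pool = (3, 4, 4)
  W9: need (3, 4, 3) fits (3, 4, 4); releases (0, 3, 0), pool now (3, 7, 4)
  W4: need (1, 1, 1) fits (3, 7, 4); releases (1, 2, 0), pool now (4, 9, 4)
  W6: need (2, 1, 1) fits (4, 9, 4); releases (0, 1, 1), pool now (4, 10, 5)
  W7: need (2, 3, 3) fits (4, 10, 5); releases (1, 3, 1), pool now (5, 13, 6)


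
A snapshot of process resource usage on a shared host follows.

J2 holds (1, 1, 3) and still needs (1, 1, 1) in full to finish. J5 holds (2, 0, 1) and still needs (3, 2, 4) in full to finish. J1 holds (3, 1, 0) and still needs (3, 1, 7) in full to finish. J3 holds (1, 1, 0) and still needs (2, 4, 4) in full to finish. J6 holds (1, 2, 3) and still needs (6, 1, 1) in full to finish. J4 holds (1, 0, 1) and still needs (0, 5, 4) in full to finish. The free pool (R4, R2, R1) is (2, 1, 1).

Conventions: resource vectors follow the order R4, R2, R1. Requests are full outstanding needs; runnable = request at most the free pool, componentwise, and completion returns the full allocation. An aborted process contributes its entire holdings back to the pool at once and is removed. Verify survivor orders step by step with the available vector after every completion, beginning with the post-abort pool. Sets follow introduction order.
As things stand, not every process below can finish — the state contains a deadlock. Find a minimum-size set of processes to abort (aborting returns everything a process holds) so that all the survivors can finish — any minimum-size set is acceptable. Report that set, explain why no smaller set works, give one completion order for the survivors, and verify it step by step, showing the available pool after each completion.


Abort J1.
Key observation: before aborting J1, J6 was permanently blocked — no order could ever run it; afterwards it completes at step 2.
Why nothing smaller works: aborting no one leaves the state deadlocked as given.
The survivors complete as J2, J6, J5, J3, J4. Step-by-step check (starting from the post-abort pool):
  pool = (5, 2, 1)
  J2: need (1, 1, 1) fits (5, 2, 1); releases (1, 1, 3), pool now (6, 3, 4)
  J6: need (6, 1, 1) fits (6, 3, 4); releases (1, 2, 3), pool now (7, 5, 7)
  J5: need (3, 2, 4) fits (7, 5, 7); releases (2, 0, 1), pool now (9, 5, 8)
  J3: need (2, 4, 4) fits (9, 5, 8); releases (1, 1, 0), pool now (10, 6, 8)
  J4: need (0, 5, 4) fits (10, 6, 8); releases (1, 0, 1), pool now (11, 6, 9)


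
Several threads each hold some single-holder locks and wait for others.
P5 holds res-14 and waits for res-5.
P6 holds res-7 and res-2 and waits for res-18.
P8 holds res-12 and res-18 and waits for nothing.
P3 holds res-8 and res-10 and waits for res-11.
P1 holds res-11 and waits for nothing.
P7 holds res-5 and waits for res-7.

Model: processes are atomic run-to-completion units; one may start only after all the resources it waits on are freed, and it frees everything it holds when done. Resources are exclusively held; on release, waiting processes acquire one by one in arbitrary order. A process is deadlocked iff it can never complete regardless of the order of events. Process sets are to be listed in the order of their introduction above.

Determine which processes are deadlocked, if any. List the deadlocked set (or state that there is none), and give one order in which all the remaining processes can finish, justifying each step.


Nothing here is deadlocked.
Key observation: there is no circular wait here — follow any chain and it reaches a process that is free to run now.
One completion order for the rest: P1, P8, P6, P7, P5, P3.
Check, step by step:
  run P1 (it waits on nothing); releases res-11
  run P8 (it waits on nothing); releases res-12 and res-18
  P6: everything it awaited (res-18) is free; runs, freeing res-7 and res-2
  P7: everything it awaited (res-7) is free; runs, freeing res-5
  P5: everything it awaited (res-5) is free; runs, freeing res-14
  P3: everything it awaited (res-11) is free; runs, freeing res-8 and res-10


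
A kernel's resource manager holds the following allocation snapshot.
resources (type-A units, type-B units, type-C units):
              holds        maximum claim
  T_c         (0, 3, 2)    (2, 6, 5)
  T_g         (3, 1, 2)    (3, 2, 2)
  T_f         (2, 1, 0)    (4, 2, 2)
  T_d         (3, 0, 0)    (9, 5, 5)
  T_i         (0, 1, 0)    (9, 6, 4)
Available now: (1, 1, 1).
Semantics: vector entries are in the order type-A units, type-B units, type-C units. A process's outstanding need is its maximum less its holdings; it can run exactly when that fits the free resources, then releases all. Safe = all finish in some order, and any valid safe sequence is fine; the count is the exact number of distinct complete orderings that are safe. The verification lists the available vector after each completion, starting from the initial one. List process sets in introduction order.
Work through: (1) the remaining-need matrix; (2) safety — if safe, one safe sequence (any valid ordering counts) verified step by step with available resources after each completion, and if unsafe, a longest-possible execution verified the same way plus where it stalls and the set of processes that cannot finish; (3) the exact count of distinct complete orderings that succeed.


(1) Outstanding need per process (order type-A units, type-B units, type-C units):
  T_c: (2, 3, 3)
  T_g: (0, 1, 0)
  T_f: (2, 1, 2)
  T_d: (6, 5, 5)
  T_i: (9, 5, 4)
(2) SAFE — a valid safe sequence is T_g, T_f, T_c, T_d, T_i.
Key observation: the first exact fit in this order is T_g — it needs (0, 1, 0) with (1, 1, 1) free, meeting a requested resource to the last unit.
Verifying each step:
  pool = (1, 1, 1)
  T_g: need (0, 1, 0) fits (1, 1, 1); releases (3, 1, 2), pool now (4, 2, 3)
  T_f: need (2, 1, 2) fits (4, 2, 3); releases (2, 1, 0), pool now (6, 3, 3)
  T_c: need (2, 3, 3) fits (6, 3, 3); releases (0, 3, 2), pool now (6, 6, 5)
  T_d: need (6, 5, 5) fits (6, 6, 5); releases (3, 0, 0), pool now (9, 6, 5)
  T_i: need (9, 5, 4) fits (9, 6, 5); releases (0, 1, 0), pool now (9, 7, 5)
(3) Precisely 1 of the possible complete orderings is a safe sequence.


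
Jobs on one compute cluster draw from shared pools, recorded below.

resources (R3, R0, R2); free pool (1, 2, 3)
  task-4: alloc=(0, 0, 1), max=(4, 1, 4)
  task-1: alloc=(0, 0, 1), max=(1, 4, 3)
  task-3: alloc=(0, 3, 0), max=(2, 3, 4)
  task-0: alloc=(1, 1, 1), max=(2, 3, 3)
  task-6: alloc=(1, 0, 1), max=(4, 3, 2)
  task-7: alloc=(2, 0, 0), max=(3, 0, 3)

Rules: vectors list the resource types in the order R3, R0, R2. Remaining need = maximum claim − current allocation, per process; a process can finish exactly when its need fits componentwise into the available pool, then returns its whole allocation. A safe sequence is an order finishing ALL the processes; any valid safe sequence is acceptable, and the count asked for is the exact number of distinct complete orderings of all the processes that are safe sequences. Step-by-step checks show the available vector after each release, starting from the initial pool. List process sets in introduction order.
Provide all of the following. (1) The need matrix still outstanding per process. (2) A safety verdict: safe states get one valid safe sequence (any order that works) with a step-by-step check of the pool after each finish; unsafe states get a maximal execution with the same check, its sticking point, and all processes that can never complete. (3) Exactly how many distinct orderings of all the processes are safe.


(1) Need matrix, components ordered R3, R0, R2:
  task-4: (4, 1, 3)
  task-1: (1, 4, 2)
  task-3: (2, 0, 4)
  task-0: (1, 2, 2)
  task-6: (3, 3, 1)
  task-7: (1, 0, 3)
(2) SAFE. One safe sequence: task-7, task-0, task-3, task-4, task-1, task-6.
Key observation: task-7 is the earliest step where a requested resource binds exactly: need (1, 0, 3), pool (1, 2, 3) at its turn.
Verifying each step:
  pool = (1, 2, 3)
  task-7: need (1, 0, 3) fits (1, 2, 3); releases (2, 0, 0), pool now (3, 2, 3)
  task-0: need (1, 2, 2) fits (3, 2, 3); releases (1, 1, 1), pool now (4, 3, 4)
  task-3: need (2, 0, 4) fits (4, 3, 4); releases (0, 3, 0), pool now (4, 6, 4)
  task-4: need (4, 1, 3) fits (4, 6, 4); releases (0, 0, 1), pool now (4, 6, 5)
  task-1: need (1, 4, 2) fits (4, 6, 5); releases (0, 0, 1), pool now (4, 6, 6)
  task-6: need (3, 3, 1) fits (4, 6, 6); releases (1, 0, 1), pool now (5, 6, 7)
(3) Precisely 32 of the possible complete orderings are safe sequences.


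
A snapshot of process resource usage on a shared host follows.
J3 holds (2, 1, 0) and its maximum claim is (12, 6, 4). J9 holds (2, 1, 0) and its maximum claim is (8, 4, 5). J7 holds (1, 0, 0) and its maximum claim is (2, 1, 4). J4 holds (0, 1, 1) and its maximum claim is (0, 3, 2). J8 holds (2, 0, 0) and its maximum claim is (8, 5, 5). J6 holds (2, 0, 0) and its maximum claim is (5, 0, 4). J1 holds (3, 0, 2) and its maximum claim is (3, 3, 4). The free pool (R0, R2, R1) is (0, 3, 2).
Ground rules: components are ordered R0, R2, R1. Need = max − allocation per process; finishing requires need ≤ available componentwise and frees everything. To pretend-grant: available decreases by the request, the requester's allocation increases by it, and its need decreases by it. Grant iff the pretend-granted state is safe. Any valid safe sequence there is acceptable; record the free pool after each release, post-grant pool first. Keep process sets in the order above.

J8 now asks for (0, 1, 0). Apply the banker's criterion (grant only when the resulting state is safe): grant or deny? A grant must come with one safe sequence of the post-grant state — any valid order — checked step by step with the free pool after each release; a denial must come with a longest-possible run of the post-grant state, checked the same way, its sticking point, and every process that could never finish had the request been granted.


GRANT. The post-grant state is safe; one safe sequence: J4, J1, J6, J7, J9, J8, J3.
Key observation: post-grant, (0, 2, 2) remains, and an order beginning with J4 completes everyone.
Step-by-step check of the post-grant state:
  pool = (0, 2, 2)
  run J4 (needs (0, 2, 1), free (0, 2, 2)); after release of (0, 1, 1) the pool is (0, 3, 3)
  run J1 (needs (0, 3, 2), free (0, 3, 3)); after release of (3, 0, 2) the pool is (3, 3, 5)
  run J6 (needs (3, 0, 4), free (3, 3, 5)); after release of (2, 0, 0) the pool is (5, 3, 5)
  run J7 (needs (1, 1, 4), free (5, 3, 5)); after release of (1, 0, 0) the pool is (6, 3, 5)
  run J9 (needs (6, 3, 5), free (6, 3, 5)); after release of (2, 1, 0) the pool is (8, 4, 5)
  run J8 (needs (6, 4, 5), free (8, 4, 5)); after release of (2, 1, 0) the pool is (10, 5, 5)
  run J3 (needs (10, 5, 4), free (10, 5, 5)); after release of (2, 1, 0) the pool is (12, 6, 5)


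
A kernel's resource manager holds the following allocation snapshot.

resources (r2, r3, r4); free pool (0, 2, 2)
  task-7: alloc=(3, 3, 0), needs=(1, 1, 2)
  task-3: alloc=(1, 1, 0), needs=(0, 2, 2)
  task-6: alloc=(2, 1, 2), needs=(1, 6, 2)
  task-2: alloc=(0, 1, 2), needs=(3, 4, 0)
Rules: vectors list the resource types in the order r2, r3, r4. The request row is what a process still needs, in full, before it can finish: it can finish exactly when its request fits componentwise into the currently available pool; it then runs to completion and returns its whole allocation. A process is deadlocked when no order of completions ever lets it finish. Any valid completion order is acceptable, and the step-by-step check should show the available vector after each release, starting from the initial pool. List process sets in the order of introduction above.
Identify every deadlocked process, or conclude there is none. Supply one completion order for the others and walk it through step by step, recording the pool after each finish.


The deadlocked set is empty.
Key observation: starting with task-3, each completion frees enough for the next — no one is permanently blocked.
The rest can finish in the order task-3, task-7, task-6, task-2. Check, step by step:
  pool = (0, 2, 2)
  run task-3 (needs (0, 2, 2), free (0, 2, 2)); after release of (1, 1, 0) the pool is (1, 3, 2)
  run task-7 (needs (1, 1, 2), free (1, 3, 2)); after release of (3, 3, 0) the pool is (4, 6, 2)
  run task-6 (needs (1, 6, 2), free (4, 6, 2)); after release of (2, 1, 2) the pool is (6, 7, 4)
  run task-2 (needs (3, 4, 0), free (6, 7, 4)); after release of (0, 1, 2) the pool is (6, 8, 6)


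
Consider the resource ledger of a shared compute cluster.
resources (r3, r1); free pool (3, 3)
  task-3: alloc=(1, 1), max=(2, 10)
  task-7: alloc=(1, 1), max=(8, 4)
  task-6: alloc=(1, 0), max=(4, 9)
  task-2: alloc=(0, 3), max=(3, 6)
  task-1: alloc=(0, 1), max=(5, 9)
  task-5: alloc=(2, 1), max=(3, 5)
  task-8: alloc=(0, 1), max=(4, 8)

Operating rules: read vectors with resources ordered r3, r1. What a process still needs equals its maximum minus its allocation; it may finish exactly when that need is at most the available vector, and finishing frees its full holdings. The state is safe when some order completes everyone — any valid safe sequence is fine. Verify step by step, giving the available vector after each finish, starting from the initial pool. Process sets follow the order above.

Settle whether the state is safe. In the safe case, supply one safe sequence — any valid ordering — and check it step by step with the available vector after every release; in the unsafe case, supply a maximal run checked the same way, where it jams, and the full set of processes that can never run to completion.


The state is SAFE; one workable sequence: task-2, task-5, task-8, task-1, task-6, task-3, task-7.
Key observation: task-2 is the earliest step where a requested resource binds exactly: need (3, 3), pool (3, 3) at its turn.
Check, step by step:
  pool = (3, 3)
  task-2: need (3, 3) fits (3, 3); releases (0, 3), pool now (3, 6)
  task-5: need (1, 4) fits (3, 6); releases (2, 1), pool now (5, 7)
  task-8: need (4, 7) fits (5, 7); releases (0, 1), pool now (5, 8)
  task-1: need (5, 8) fits (5, 8); releases (0, 1), pool now (5, 9)
  task-6: need (3, 9) fits (5, 9); releases (1, 0), pool now (6, 9)
  task-3: need (1, 9) fits (6, 9); releases (1, 1), pool now (7, 10)
  task-7: need (7, 3) fits (7, 10); releases (1, 1), pool now (8, 11)


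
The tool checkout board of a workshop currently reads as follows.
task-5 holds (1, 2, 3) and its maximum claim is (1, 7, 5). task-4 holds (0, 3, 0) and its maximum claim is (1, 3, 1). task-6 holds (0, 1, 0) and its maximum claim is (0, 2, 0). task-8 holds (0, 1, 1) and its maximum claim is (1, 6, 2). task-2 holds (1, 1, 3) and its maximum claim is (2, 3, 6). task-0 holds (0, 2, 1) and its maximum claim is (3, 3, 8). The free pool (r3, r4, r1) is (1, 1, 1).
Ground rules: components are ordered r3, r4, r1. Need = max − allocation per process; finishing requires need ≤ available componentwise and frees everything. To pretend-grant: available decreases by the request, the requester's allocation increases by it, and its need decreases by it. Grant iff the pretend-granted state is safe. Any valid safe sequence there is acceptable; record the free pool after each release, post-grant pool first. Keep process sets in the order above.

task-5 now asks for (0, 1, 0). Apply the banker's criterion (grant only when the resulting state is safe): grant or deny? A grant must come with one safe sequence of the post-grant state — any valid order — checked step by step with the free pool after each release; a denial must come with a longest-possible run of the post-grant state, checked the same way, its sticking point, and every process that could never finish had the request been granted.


DENY. Granting would leave the state unsafe.
Key observation: after task-4, task-6 the pool peaks at (1, 4, 1), and each blocked process is short somewhere: task-5 on r1; task-8 on r4; task-2 on r1; task-0 on r3, r1.
After a pretend grant, a maximal execution: task-4, task-6 — then nothing else fits. Step-by-step check:
  pool = (1, 0, 1)
  run task-4 (needs (1, 0, 1), free (1, 0, 1)); after release of (0, 3, 0) the pool is (1, 3, 1)
  run task-6 (needs (0, 1, 0), free (1, 3, 1)); after release of (0, 1, 0) the pool is (1, 4, 1)
  task-5 still needs (0, 4, 2) but only (1, 4, 1) is free — short on r1
  task-8 still needs (1, 5, 1) but only (1, 4, 1) is free — short on r4
  task-2 still needs (1, 2, 3) but only (1, 4, 1) is free — short on r1
  task-0 still needs (3, 1, 7) but only (1, 4, 1) is free — short on r3 and r1
Had the request been granted, task-5, task-8, task-2 and task-0 could never finish.


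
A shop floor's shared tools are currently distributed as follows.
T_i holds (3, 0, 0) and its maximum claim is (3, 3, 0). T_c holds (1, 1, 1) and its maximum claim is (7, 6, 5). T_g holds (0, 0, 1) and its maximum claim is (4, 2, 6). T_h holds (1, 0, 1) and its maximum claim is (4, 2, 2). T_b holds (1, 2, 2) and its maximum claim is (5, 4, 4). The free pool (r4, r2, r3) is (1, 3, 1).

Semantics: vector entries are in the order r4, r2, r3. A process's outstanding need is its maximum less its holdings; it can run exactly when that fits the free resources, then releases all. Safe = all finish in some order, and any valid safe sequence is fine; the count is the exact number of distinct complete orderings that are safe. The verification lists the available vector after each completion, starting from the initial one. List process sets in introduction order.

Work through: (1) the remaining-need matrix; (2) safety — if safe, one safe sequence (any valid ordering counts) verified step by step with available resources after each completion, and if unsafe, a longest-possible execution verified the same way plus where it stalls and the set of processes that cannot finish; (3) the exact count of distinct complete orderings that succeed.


(1) Remaining need (order r4, r2, r3):
  T_i: (0, 3, 0)
  T_c: (6, 5, 4)
  T_g: (4, 2, 5)
  T_h: (3, 2, 1)
  T_b: (4, 2, 2)
(2) SAFE — a valid safe sequence is T_i, T_h, T_b, T_c, T_g.
Key observation: T_i is the earliest step where a requested resource binds exactly: need (0, 3, 0), pool (1, 3, 1) at its turn.
Verifying each step:
  pool = (1, 3, 1)
  T_i: need (0, 3, 0) fits (1, 3, 1); releases (3, 0, 0), pool now (4, 3, 1)
  T_h: need (3, 2, 1) fits (4, 3, 1); releases (1, 0, 1), pool now (5, 3, 2)
  T_b: need (4, 2, 2) fits (5, 3, 2); releases (1, 2, 2), pool now (6, 5, 4)
  T_c: need (6, 5, 4) fits (6, 5, 4); releases (1, 1, 1), pool now (7, 6, 5)
  T_g: need (4, 2, 5) fits (7, 6, 5); releases (0, 0, 1), pool now (7, 6, 6)
(3) Precisely 1 of the possible complete orderings is a safe sequence.
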